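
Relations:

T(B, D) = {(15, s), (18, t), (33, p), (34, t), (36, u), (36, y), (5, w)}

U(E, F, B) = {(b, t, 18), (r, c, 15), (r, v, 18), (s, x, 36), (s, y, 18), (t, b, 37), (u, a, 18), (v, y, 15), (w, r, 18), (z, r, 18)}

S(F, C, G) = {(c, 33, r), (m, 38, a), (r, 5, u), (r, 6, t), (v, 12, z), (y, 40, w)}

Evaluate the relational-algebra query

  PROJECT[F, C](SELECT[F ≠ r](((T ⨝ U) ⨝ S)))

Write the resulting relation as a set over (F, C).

Joining T and U on B yields {(15, s, r, c), (15, s, v, y), (18, t, b, t), (18, t, r, v), (18, t, s, y), (18, t, u, a), (18, t, w, r), (18, t, z, r), (36, u, s, x), (36, y, s, x)}.
Joining (T ⨝ U) and S on F yields {(15, s, r, c, 33, r), (15, s, v, y, 40, w), (18, t, r, v, 12, z), (18, t, s, y, 40, w), (18, t, w, r, 5, u), (18, t, w, r, 6, t), (18, t, z, r, 5, u), (18, t, z, r, 6, t)}.
Apply σ_{F ≠ r}; surviving tuples: {(15, s, r, c, 33, r), (15, s, v, y, 40, w), (18, t, r, v, 12, z), (18, t, s, y, 40, w)}
π_{F, C} gives {(c, 33), (v, 12), (y, 40)} (1 duplicate(s) eliminated).

{(c, 33), (v, 12), (y, 40)}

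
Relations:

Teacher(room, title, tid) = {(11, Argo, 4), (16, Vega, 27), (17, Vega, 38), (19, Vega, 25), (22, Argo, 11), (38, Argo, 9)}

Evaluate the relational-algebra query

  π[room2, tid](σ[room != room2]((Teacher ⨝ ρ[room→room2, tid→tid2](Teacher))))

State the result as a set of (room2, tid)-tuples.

ρ[room→room2, tid→tid2]: schema becomes (room2, title, tid2); tuples unchanged.
Joining Teacher and ρ[room→room2, tid→tid2](Teacher) on title yields {(11, Argo, 4, 11, 4), (11, Argo, 4, 22, 11), (11, Argo, 4, 38, 9), (16, Vega, 27, 16, 27), (16, Vega, 27, 17, 38), (16, Vega, 27, 19, 25), (17, Vega, 38, 16, 27), (17, Vega, 38, 17, 38), (17, Vega, 38, 19, 25), (19, Vega, 25, 16, 27), (19, Vega, 25, 17, 38), (19, Vega, 25, 19, 25), (22, Argo, 11, 11, 4), (22, Argo, 11, 22, 11), (22, Argo, 11, 38, 9), (38, Argo, 9, 11, 4), (38, Argo, 9, 22, 11), (38, Argo, 9, 38, 9)}.
Selection room != room2: {(11, Argo, 4, 22, 11), (11, Argo, 4, 38, 9), (16, Vega, 27, 17, 38), (16, Vega, 27, 19, 25), (17, Vega, 38, 16, 27), (17, Vega, 38, 19, 25), (19, Vega, 25, 16, 27), (19, Vega, 25, 17, 38), (22, Argo, 11, 11, 4), (22, Argo, 11, 38, 9), (38, Argo, 9, 11, 4), (38, Argo, 9, 22, 11)}
Keep only column(s) room2, tid: {(11, 11), (11, 9), (16, 25), (16, 38), (17, 25), (17, 27), (19, 27), (19, 38), (22, 4), (22, 9), (38, 11), (38, 4)}

{(11, 11), (11, 9), (16, 25), (16, 38), (17, 25), (17, 27), (19, 27), (19, 38), (22, 4), (22, 9), (38, 11), (38, 4)}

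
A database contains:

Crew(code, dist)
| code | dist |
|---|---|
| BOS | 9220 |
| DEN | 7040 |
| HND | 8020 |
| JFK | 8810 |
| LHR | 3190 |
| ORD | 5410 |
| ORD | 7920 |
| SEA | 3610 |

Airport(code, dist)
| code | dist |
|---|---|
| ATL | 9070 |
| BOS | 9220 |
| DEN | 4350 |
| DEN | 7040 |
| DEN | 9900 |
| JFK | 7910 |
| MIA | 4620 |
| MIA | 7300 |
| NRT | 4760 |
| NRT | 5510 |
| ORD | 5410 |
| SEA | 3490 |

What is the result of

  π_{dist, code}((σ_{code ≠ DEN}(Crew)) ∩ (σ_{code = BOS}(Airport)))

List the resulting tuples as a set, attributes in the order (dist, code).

{(9220, BOS)}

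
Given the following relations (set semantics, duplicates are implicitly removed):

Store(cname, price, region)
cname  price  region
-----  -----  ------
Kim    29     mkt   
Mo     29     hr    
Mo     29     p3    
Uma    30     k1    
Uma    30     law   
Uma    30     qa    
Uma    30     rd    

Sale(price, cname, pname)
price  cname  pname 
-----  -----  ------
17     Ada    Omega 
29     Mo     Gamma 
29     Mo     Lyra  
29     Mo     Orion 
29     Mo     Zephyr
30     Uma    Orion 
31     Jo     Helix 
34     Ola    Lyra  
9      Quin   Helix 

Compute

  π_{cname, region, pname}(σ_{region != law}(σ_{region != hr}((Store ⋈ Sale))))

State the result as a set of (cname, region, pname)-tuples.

Joining Store and Sale on cname, price yields {(Mo, 29, hr, Gamma), (Mo, 29, hr, Lyra), (Mo, 29, hr, Orion), (Mo, 29, hr, Zephyr), (Mo, 29, p3, Gamma), (Mo, 29, p3, Lyra), (Mo, 29, p3, Orion), (Mo, 29, p3, Zephyr), (Uma, 30, k1, Orion), (Uma, 30, law, Orion), (Uma, 30, qa, Orion), (Uma, 30, rd, Orion)}.
σ[region != hr]: keep tuples satisfying region != hr → {(Mo, 29, p3, Gamma), (Mo, 29, p3, Lyra), (Mo, 29, p3, Orion), (Mo, 29, p3, Zephyr), (Uma, 30, k1, Orion), (Uma, 30, law, Orion), (Uma, 30, qa, Orion), (Uma, 30, rd, Orion)}
σ[region != law]: keep tuples satisfying region != law → {(Mo, 29, p3, Gamma), (Mo, 29, p3, Lyra), (Mo, 29, p3, Orion), (Mo, 29, p3, Zephyr), (Uma, 30, k1, Orion), (Uma, 30, qa, Orion), (Uma, 30, rd, Orion)}
π_{cname, region, pname} gives {(Mo, p3, Gamma), (Mo, p3, Lyra), (Mo, p3, Orion), (Mo, p3, Zephyr), (Uma, k1, Orion), (Uma, qa, Orion), (Uma, rd, Orion)}.

{(Mo, p3, Gamma), (Mo, p3, Lyra), (Mo, p3, Orion), (Mo, p3, Zephyr), (Uma, k1, Orion), (Uma, qa, Orion), (Uma, rd, Orion)}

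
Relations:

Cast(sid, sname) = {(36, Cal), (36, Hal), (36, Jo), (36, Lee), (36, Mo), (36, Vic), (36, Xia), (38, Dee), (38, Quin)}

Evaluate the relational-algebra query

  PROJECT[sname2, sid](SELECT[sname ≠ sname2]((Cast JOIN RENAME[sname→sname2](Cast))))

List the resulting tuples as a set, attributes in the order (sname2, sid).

{(Cal, 36), (Dee, 38), (Hal, 36), (Jo, 36), (Lee, 36), (Mo, 36), (Quin, 38), (Vic, 36), (Xia, 36)}

ρ[sname→sname2]: schema becomes (sid, sname2); tuples unchanged.
Natural join on sid: {(36, Cal, Cal), (36, Cal, Hal), (36, Cal, Jo), (36, Cal, Lee), (36, Cal, Mo), (36, Cal, Vic), (36, Cal, Xia), (36, Hal, Cal), (36, Hal, Hal), (36, Hal, Jo), (36, Hal, Lee), (36, Hal, Mo), (36, Hal, Vic), (36, Hal, Xia), (36, Jo, Cal), (36, Jo, Hal), (36, Jo, Jo), (36, Jo, Lee), (36, Jo, Mo), (36, Jo, Vic), (36, Jo, Xia), (36, Lee, Cal), (36, Lee, Hal), (36, Lee, Jo), (36, Lee, Lee), (36, Lee, Mo), (36, Lee, Vic), (36, Lee, Xia), (36, Mo, Cal), (36, Mo, Hal), (36, Mo, Jo), (36, Mo, Lee), (36, Mo, Mo), (36, Mo, Vic), (36, Mo, Xia), (36, Vic, Cal), (36, Vic, Hal), (36, Vic, Jo), (36, Vic, Lee), (36, Vic, Mo), (36, Vic, Vic), (36, Vic, Xia), (36, Xia, Cal), (36, Xia, Hal), (36, Xia, Jo), (36, Xia, Lee), (36, Xia, Mo), (36, Xia, Vic), (36, Xia, Xia), (38, Dee, Dee), (38, Dee, Quin), (38, Quin, Dee), (38, Quin, Quin)}
Filtering on sname ≠ sname2 leaves {(36, Cal, Hal), (36, Cal, Jo), (36, Cal, Lee), (36, Cal, Mo), (36, Cal, Vic), (36, Cal, Xia), (36, Hal, Cal), (36, Hal, Jo), (36, Hal, Lee), (36, Hal, Mo), (36, Hal, Vic), (36, Hal, Xia), (36, Jo, Cal), (36, Jo, Hal), (36, Jo, Lee), (36, Jo, Mo), (36, Jo, Vic), (36, Jo, Xia), (36, Lee, Cal), (36, Lee, Hal), (36, Lee, Jo), (36, Lee, Mo), (36, Lee, Vic), (36, Lee, Xia), (36, Mo, Cal), (36, Mo, Hal), (36, Mo, Jo), (36, Mo, Lee), (36, Mo, Vic), (36, Mo, Xia), (36, Vic, Cal), (36, Vic, Hal), (36, Vic, Jo), (36, Vic, Lee), (36, Vic, Mo), (36, Vic, Xia), (36, Xia, Cal), (36, Xia, Hal), (36, Xia, Jo), (36, Xia, Lee), (36, Xia, Mo), (36, Xia, Vic), (38, Dee, Quin), (38, Quin, Dee)}.
π[sname2, sid]: project onto (sname2, sid) (35 duplicate(s) eliminated) → {(Cal, 36), (Dee, 38), (Hal, 36), (Jo, 36), (Lee, 36), (Mo, 36), (Quin, 38), (Vic, 36), (Xia, 36)}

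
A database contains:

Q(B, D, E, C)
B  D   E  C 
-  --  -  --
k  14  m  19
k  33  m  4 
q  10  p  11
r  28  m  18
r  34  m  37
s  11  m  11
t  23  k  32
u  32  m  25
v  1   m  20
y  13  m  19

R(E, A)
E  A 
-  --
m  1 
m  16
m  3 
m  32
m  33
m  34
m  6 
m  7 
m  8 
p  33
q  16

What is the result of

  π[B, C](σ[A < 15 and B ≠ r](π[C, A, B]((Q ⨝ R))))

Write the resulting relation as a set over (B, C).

Joining Q and R on E yields {(k, 14, m, 19, 1), (k, 14, m, 19, 16), (k, 14, m, 19, 3), (k, 14, m, 19, 32), (k, 14, m, 19, 33), (k, 14, m, 19, 34), (k, 14, m, 19, 6), (k, 14, m, 19, 7), (k, 14, m, 19, 8), (k, 33, m, 4, 1), (k, 33, m, 4, 16), (k, 33, m, 4, 3), (k, 33, m, 4, 32), (k, 33, m, 4, 33), (k, 33, m, 4, 34), (k, 33, m, 4, 6), (k, 33, m, 4, 7), (k, 33, m, 4, 8), (q, 10, p, 11, 33), (r, 28, m, 18, 1), (r, 28, m, 18, 16), (r, 28, m, 18, 3), (r, 28, m, 18, 32), (r, 28, m, 18, 33), (r, 28, m, 18, 34), (r, 28, m, 18, 6), (r, 28, m, 18, 7), (r, 28, m, 18, 8), (r, 34, m, 37, 1), (r, 34, m, 37, 16), (r, 34, m, 37, 3), (r, 34, m, 37, 32), (r, 34, m, 37, 33), (r, 34, m, 37, 34), (r, 34, m, 37, 6), (r, 34, m, 37, 7), (r, 34, m, 37, 8), (s, 11, m, 11, 1), (s, 11, m, 11, 16), (s, 11, m, 11, 3), (s, 11, m, 11, 32), (s, 11, m, 11, 33), (s, 11, m, 11, 34), (s, 11, m, 11, 6), (s, 11, m, 11, 7), (s, 11, m, 11, 8), (u, 32, m, 25, 1), (u, 32, m, 25, 16), (u, 32, m, 25, 3), (u, 32, m, 25, 32), (u, 32, m, 25, 33), (u, 32, m, 25, 34), (u, 32, m, 25, 6), (u, 32, m, 25, 7), (u, 32, m, 25, 8), (v, 1, m, 20, 1), (v, 1, m, 20, 16), (v, 1, m, 20, 3), (v, 1, m, 20, 32), (v, 1, m, 20, 33), (v, 1, m, 20, 34), (v, 1, m, 20, 6), (v, 1, m, 20, 7), (v, 1, m, 20, 8), (y, 13, m, 19, 1), (y, 13, m, 19, 16), (y, 13, m, 19, 3), (y, 13, m, 19, 32), (y, 13, m, 19, 33), (y, 13, m, 19, 34), (y, 13, m, 19, 6), (y, 13, m, 19, 7), (y, 13, m, 19, 8)}.
π[C, A, B]: project onto (C, A, B) → {(11, 1, s), (11, 16, s), (11, 3, s), (11, 32, s), (11, 33, q), (11, 33, s), (11, 34, s), (11, 6, s), (11, 7, s), (11, 8, s), (18, 1, r), (18, 16, r), (18, 3, r), (18, 32, r), (18, 33, r), (18, 34, r), (18, 6, r), (18, 7, r), (18, 8, r), (19, 1, k), (19, 1, y), (19, 16, k), (19, 16, y), (19, 3, k), (19, 3, y), (19, 32, k), (19, 32, y), (19, 33, k), (19, 33, y), (19, 34, k), (19, 34, y), (19, 6, k), (19, 6, y), (19, 7, k), (19, 7, y), (19, 8, k), (19, 8, y), (20, 1, v), (20, 16, v), (20, 3, v), (20, 32, v), (20, 33, v), (20, 34, v), (20, 6, v), (20, 7, v), (20, 8, v), (25, 1, u), (25, 16, u), (25, 3, u), (25, 32, u), (25, 33, u), (25, 34, u), (25, 6, u), (25, 7, u), (25, 8, u), (37, 1, r), (37, 16, r), (37, 3, r), (37, 32, r), (37, 33, r), (37, 34, r), (37, 6, r), (37, 7, r), (37, 8, r), (4, 1, k), (4, 16, k), (4, 3, k), (4, 32, k), (4, 33, k), (4, 34, k), (4, 6, k), (4, 7, k), (4, 8, k)}
Selection A < 15 and B ≠ r: {(11, 1, s), (11, 3, s), (11, 6, s), (11, 7, s), (11, 8, s), (19, 1, k), (19, 1, y), (19, 3, k), (19, 3, y), (19, 6, k), (19, 6, y), (19, 7, k), (19, 7, y), (19, 8, k), (19, 8, y), (20, 1, v), (20, 3, v), (20, 6, v), (20, 7, v), (20, 8, v), (25, 1, u), (25, 3, u), (25, 6, u), (25, 7, u), (25, 8, u), (4, 1, k), (4, 3, k), (4, 6, k), (4, 7, k), (4, 8, k)}
π[B, C]: project onto (B, C) (24 duplicate(s) eliminated) → {(k, 19), (k, 4), (s, 11), (u, 25), (v, 20), (y, 19)}

{(k, 19), (k, 4), (s, 11), (u, 25), (v, 20), (y, 19)}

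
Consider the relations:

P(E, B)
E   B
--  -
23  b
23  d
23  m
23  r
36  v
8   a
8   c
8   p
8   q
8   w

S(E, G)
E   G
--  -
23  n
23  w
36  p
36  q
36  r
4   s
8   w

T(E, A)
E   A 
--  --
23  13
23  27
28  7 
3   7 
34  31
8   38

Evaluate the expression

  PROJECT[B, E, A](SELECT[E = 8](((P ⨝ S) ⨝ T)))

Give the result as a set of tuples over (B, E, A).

{(a, 8, 38), (c, 8, 38), (p, 8, 38), (q, 8, 38), (w, 8, 38)}

Natural join on E: {(23, b, n), (23, b, w), (23, d, n), (23, d, w), (23, m, n), (23, m, w), (23, r, n), (23, r, w), (36, v, p), (36, v, q), (36, v, r), (8, a, w), (8, c, w), (8, p, w), (8, q, w), (8, w, w)}
Natural join on E: {(23, b, n, 13), (23, b, n, 27), (23, b, w, 13), (23, b, w, 27), (23, d, n, 13), (23, d, n, 27), (23, d, w, 13), (23, d, w, 27), (23, m, n, 13), (23, m, n, 27), (23, m, w, 13), (23, m, w, 27), (23, r, n, 13), (23, r, n, 27), (23, r, w, 13), (23, r, w, 27), (8, a, w, 38), (8, c, w, 38), (8, p, w, 38), (8, q, w, 38), (8, w, w, 38)}
Apply σ_{E = 8}; surviving tuples: {(8, a, w, 38), (8, c, w, 38), (8, p, w, 38), (8, q, w, 38), (8, w, w, 38)}
π[B, E, A]: project onto (B, E, A) → {(a, 8, 38), (c, 8, 38), (p, 8, 38), (q, 8, 38), (w, 8, 38)}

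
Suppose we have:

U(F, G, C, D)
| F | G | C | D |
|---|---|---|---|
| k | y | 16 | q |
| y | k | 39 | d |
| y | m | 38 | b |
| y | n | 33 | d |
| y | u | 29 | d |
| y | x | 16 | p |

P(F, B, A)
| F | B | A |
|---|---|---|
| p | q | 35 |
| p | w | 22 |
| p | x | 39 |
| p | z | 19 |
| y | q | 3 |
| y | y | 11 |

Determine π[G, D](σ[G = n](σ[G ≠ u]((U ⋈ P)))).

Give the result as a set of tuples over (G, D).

{(n, d)}

U ⋈ P (natural join on F): {(y, k, 39, d, q, 3), (y, k, 39, d, y, 11), (y, m, 38, b, q, 3), (y, m, 38, b, y, 11), (y, n, 33, d, q, 3), (y, n, 33, d, y, 11), (y, u, 29, d, q, 3), (y, u, 29, d, y, 11), (y, x, 16, p, q, 3), (y, x, 16, p, y, 11)}
Selection G ≠ u: {(y, k, 39, d, q, 3), (y, k, 39, d, y, 11), (y, m, 38, b, q, 3), (y, m, 38, b, y, 11), (y, n, 33, d, q, 3), (y, n, 33, d, y, 11), (y, x, 16, p, q, 3), (y, x, 16, p, y, 11)}
Selection G = n: {(y, n, 33, d, q, 3), (y, n, 33, d, y, 11)}
π[G, D]: project onto (G, D) (1 duplicate(s) eliminated) → {(n, d)}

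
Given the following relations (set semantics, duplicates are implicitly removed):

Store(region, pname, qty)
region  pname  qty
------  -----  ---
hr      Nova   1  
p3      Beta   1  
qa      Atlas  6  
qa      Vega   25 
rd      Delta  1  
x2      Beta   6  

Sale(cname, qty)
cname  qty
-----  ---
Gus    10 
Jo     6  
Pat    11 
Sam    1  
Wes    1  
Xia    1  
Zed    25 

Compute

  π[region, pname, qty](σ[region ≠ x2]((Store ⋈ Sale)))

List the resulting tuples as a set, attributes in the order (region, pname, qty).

Joining Store and Sale on qty yields {(hr, Nova, 1, Sam), (hr, Nova, 1, Wes), (hr, Nova, 1, Xia), (p3, Beta, 1, Sam), (p3, Beta, 1, Wes), (p3, Beta, 1, Xia), (qa, Atlas, 6, Jo), (qa, Vega, 25, Zed), (rd, Delta, 1, Sam), (rd, Delta, 1, Wes), (rd, Delta, 1, Xia), (x2, Beta, 6, Jo)}.
Apply σ_{region ≠ x2}; surviving tuples: {(hr, Nova, 1, Sam), (hr, Nova, 1, Wes), (hr, Nova, 1, Xia), (p3, Beta, 1, Sam), (p3, Beta, 1, Wes), (p3, Beta, 1, Xia), (qa, Atlas, 6, Jo), (qa, Vega, 25, Zed), (rd, Delta, 1, Sam), (rd, Delta, 1, Wes), (rd, Delta, 1, Xia)}
Keep only column(s) region, pname, qty (6 duplicate(s) eliminated): {(hr, Nova, 1), (p3, Beta, 1), (qa, Atlas, 6), (qa, Vega, 25), (rd, Delta, 1)}

{(hr, Nova, 1), (p3, Beta, 1), (qa, Atlas, 6), (qa, Vega, 25), (rd, Delta, 1)}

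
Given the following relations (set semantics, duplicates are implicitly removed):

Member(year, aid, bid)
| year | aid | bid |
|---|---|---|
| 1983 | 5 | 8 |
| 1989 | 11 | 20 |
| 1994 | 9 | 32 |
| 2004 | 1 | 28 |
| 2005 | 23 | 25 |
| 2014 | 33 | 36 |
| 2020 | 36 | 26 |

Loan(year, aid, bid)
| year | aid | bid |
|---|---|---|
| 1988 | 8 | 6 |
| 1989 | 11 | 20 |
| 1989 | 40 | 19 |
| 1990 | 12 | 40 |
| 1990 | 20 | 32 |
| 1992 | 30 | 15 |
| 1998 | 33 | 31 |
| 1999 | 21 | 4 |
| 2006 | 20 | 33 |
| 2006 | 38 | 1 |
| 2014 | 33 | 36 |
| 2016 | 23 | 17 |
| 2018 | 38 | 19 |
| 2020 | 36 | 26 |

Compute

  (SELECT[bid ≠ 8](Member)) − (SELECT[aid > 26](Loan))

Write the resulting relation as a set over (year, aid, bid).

{(1989, 11, 20), (1994, 9, 32), (2004, 1, 28), (2005, 23, 25)}

Apply σ_{bid ≠ 8}; surviving tuples: {(1989, 11, 20), (1994, 9, 32), (2004, 1, 28), (2005, 23, 25), (2014, 33, 36), (2020, 36, 26)}
Apply σ_{aid > 26}; surviving tuples: {(1989, 40, 19), (1992, 30, 15), (1998, 33, 31), (2006, 38, 1), (2014, 33, 36), (2018, 38, 19), (2020, 36, 26)}
Difference: {(1989, 11, 20), (1994, 9, 32), (2004, 1, 28), (2005, 23, 25), (2014, 33, 36), (2020, 36, 26)} with {(1989, 40, 19), (1992, 30, 15), (1998, 33, 31), (2006, 38, 1), (2014, 33, 36), (2018, 38, 19), (2020, 36, 26)} → {(1989, 11, 20), (1994, 9, 32), (2004, 1, 28), (2005, 23, 25)}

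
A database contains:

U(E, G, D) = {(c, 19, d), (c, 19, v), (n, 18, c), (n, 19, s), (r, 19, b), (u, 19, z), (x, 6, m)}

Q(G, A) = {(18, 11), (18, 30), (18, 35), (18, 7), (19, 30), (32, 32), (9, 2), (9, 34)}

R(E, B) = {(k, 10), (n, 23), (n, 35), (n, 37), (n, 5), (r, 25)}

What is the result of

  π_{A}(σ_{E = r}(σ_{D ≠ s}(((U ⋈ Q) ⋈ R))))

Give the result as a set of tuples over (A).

{30}

Natural join on G: {(c, 19, d, 30), (c, 19, v, 30), (n, 18, c, 11), (n, 18, c, 30), (n, 18, c, 35), (n, 18, c, 7), (n, 19, s, 30), (r, 19, b, 30), (u, 19, z, 30)}
Natural join on E: {(n, 18, c, 11, 23), (n, 18, c, 11, 35), (n, 18, c, 11, 37), (n, 18, c, 11, 5), (n, 18, c, 30, 23), (n, 18, c, 30, 35), (n, 18, c, 30, 37), (n, 18, c, 30, 5), (n, 18, c, 35, 23), (n, 18, c, 35, 35), (n, 18, c, 35, 37), (n, 18, c, 35, 5), (n, 18, c, 7, 23), (n, 18, c, 7, 35), (n, 18, c, 7, 37), (n, 18, c, 7, 5), (n, 19, s, 30, 23), (n, 19, s, 30, 35), (n, 19, s, 30, 37), (n, 19, s, 30, 5), (r, 19, b, 30, 25)}
Selection D ≠ s: {(n, 18, c, 11, 23), (n, 18, c, 11, 35), (n, 18, c, 11, 37), (n, 18, c, 11, 5), (n, 18, c, 30, 23), (n, 18, c, 30, 35), (n, 18, c, 30, 37), (n, 18, c, 30, 5), (n, 18, c, 35, 23), (n, 18, c, 35, 35), (n, 18, c, 35, 37), (n, 18, c, 35, 5), (n, 18, c, 7, 23), (n, 18, c, 7, 35), (n, 18, c, 7, 37), (n, 18, c, 7, 5), (r, 19, b, 30, 25)}
Selection E = r: {(r, 19, b, 30, 25)}
Projecting to A: {30}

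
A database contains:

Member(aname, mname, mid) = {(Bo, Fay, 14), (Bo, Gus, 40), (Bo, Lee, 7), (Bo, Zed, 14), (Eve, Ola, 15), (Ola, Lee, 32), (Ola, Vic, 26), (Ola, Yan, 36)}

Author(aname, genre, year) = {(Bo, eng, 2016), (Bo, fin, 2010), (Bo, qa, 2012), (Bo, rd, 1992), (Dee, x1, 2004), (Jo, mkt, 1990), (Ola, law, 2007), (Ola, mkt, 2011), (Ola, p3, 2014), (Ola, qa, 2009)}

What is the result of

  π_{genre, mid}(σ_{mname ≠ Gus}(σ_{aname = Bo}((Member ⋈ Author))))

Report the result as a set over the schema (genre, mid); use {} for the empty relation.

{(eng, 14), (eng, 7), (fin, 14), (fin, 7), (qa, 14), (qa, 7), (rd, 14), (rd, 7)}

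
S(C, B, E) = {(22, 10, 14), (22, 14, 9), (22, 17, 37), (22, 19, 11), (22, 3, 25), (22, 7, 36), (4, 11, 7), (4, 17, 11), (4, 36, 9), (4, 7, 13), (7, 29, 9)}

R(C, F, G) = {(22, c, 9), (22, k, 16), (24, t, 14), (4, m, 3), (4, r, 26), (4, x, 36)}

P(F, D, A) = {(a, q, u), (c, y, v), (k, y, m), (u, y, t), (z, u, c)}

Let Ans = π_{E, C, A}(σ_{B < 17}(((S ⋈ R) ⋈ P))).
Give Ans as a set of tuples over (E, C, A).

Joining S and R on C yields {(22, 10, 14, c, 9), (22, 10, 14, k, 16), (22, 14, 9, c, 9), (22, 14, 9, k, 16), (22, 17, 37, c, 9), (22, 17, 37, k, 16), (22, 19, 11, c, 9), (22, 19, 11, k, 16), (22, 3, 25, c, 9), (22, 3, 25, k, 16), (22, 7, 36, c, 9), (22, 7, 36, k, 16), (4, 11, 7, m, 3), (4, 11, 7, r, 26), (4, 11, 7, x, 36), (4, 17, 11, m, 3), (4, 17, 11, r, 26), (4, 17, 11, x, 36), (4, 36, 9, m, 3), (4, 36, 9, r, 26), (4, 36, 9, x, 36), (4, 7, 13, m, 3), (4, 7, 13, r, 26), (4, 7, 13, x, 36)}.
Joining (S ⋈ R) and P on F yields {(22, 10, 14, c, 9, y, v), (22, 10, 14, k, 16, y, m), (22, 14, 9, c, 9, y, v), (22, 14, 9, k, 16, y, m), (22, 17, 37, c, 9, y, v), (22, 17, 37, k, 16, y, m), (22, 19, 11, c, 9, y, v), (22, 19, 11, k, 16, y, m), (22, 3, 25, c, 9, y, v), (22, 3, 25, k, 16, y, m), (22, 7, 36, c, 9, y, v), (22, 7, 36, k, 16, y, m)}.
Selection B < 17: {(22, 10, 14, c, 9, y, v), (22, 10, 14, k, 16, y, m), (22, 14, 9, c, 9, y, v), (22, 14, 9, k, 16, y, m), (22, 3, 25, c, 9, y, v), (22, 3, 25, k, 16, y, m), (22, 7, 36, c, 9, y, v), (22, 7, 36, k, 16, y, m)}
π_{E, C, A} gives {(14, 22, m), (14, 22, v), (25, 22, m), (25, 22, v), (36, 22, m), (36, 22, v), (9, 22, m), (9, 22, v)}.

{(14, 22, m), (14, 22, v), (25, 22, m), (25, 22, v), (36, 22, m), (36, 22, v), (9, 22, m), (9, 22, v)}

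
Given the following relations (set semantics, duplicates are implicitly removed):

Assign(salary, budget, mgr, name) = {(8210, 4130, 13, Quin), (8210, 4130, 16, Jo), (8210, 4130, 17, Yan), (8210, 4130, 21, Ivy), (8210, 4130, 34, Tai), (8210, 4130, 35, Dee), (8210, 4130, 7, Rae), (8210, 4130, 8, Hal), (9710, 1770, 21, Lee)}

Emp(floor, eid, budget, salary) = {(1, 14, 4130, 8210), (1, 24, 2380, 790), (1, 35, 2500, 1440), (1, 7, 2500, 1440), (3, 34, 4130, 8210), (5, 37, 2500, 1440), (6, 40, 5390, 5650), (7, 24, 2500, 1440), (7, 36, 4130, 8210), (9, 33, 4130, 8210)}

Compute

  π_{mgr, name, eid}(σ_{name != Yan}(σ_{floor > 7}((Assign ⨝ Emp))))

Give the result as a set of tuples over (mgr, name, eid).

Joining Assign and Emp on salary, budget yields {(8210, 4130, 13, Quin, 1, 14), (8210, 4130, 13, Quin, 3, 34), (8210, 4130, 13, Quin, 7, 36), (8210, 4130, 13, Quin, 9, 33), (8210, 4130, 16, Jo, 1, 14), (8210, 4130, 16, Jo, 3, 34), (8210, 4130, 16, Jo, 7, 36), (8210, 4130, 16, Jo, 9, 33), (8210, 4130, 17, Yan, 1, 14), (8210, 4130, 17, Yan, 3, 34), (8210, 4130, 17, Yan, 7, 36), (8210, 4130, 17, Yan, 9, 33), (8210, 4130, 21, Ivy, 1, 14), (8210, 4130, 21, Ivy, 3, 34), (8210, 4130, 21, Ivy, 7, 36), (8210, 4130, 21, Ivy, 9, 33), (8210, 4130, 34, Tai, 1, 14), (8210, 4130, 34, Tai, 3, 34), (8210, 4130, 34, Tai, 7, 36), (8210, 4130, 34, Tai, 9, 33), (8210, 4130, 35, Dee, 1, 14), (8210, 4130, 35, Dee, 3, 34), (8210, 4130, 35, Dee, 7, 36), (8210, 4130, 35, Dee, 9, 33), (8210, 4130, 7, Rae, 1, 14), (8210, 4130, 7, Rae, 3, 34), (8210, 4130, 7, Rae, 7, 36), (8210, 4130, 7, Rae, 9, 33), (8210, 4130, 8, Hal, 1, 14), (8210, 4130, 8, Hal, 3, 34), (8210, 4130, 8, Hal, 7, 36), (8210, 4130, 8, Hal, 9, 33)}.
σ[floor > 7]: keep tuples satisfying floor > 7 → {(8210, 4130, 13, Quin, 9, 33), (8210, 4130, 16, Jo, 9, 33), (8210, 4130, 17, Yan, 9, 33), (8210, 4130, 21, Ivy, 9, 33), (8210, 4130, 34, Tai, 9, 33), (8210, 4130, 35, Dee, 9, 33), (8210, 4130, 7, Rae, 9, 33), (8210, 4130, 8, Hal, 9, 33)}
σ[name != Yan]: keep tuples satisfying name != Yan → {(8210, 4130, 13, Quin, 9, 33), (8210, 4130, 16, Jo, 9, 33), (8210, 4130, 21, Ivy, 9, 33), (8210, 4130, 34, Tai, 9, 33), (8210, 4130, 35, Dee, 9, 33), (8210, 4130, 7, Rae, 9, 33), (8210, 4130, 8, Hal, 9, 33)}
Keep only column(s) mgr, name, eid: {(13, Quin, 33), (16, Jo, 33), (21, Ivy, 33), (34, Tai, 33), (35, Dee, 33), (7, Rae, 33), (8, Hal, 33)}

{(13, Quin, 33), (16, Jo, 33), (21, Ivy, 33), (34, Tai, 33), (35, Dee, 33), (7, Rae, 33), (8, Hal, 33)}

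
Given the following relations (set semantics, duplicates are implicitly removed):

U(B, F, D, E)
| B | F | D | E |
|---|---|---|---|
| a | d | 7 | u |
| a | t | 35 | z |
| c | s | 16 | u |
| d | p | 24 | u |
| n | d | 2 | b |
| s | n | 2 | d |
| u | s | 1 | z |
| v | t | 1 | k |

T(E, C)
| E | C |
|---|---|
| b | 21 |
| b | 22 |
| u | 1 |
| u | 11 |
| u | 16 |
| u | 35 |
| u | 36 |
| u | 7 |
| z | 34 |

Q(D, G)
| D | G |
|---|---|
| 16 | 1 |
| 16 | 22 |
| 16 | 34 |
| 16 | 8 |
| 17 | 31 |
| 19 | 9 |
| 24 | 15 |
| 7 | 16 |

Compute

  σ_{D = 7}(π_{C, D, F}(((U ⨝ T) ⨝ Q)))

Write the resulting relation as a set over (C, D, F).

{(1, 7, d), (11, 7, d), (16, 7, d), (35, 7, d), (36, 7, d), (7, 7, d)}

U ⋈ T (natural join on E): {(a, d, 7, u, 1), (a, d, 7, u, 11), (a, d, 7, u, 16), (a, d, 7, u, 35), (a, d, 7, u, 36), (a, d, 7, u, 7), (a, t, 35, z, 34), (c, s, 16, u, 1), (c, s, 16, u, 11), (c, s, 16, u, 16), (c, s, 16, u, 35), (c, s, 16, u, 36), (c, s, 16, u, 7), (d, p, 24, u, 1), (d, p, 24, u, 11), (d, p, 24, u, 16), (d, p, 24, u, 35), (d, p, 24, u, 36), (d, p, 24, u, 7), (n, d, 2, b, 21), (n, d, 2, b, 22), (u, s, 1, z, 34)}
(U ⨝ T) ⋈ Q (natural join on D): {(a, d, 7, u, 1, 16), (a, d, 7, u, 11, 16), (a, d, 7, u, 16, 16), (a, d, 7, u, 35, 16), (a, d, 7, u, 36, 16), (a, d, 7, u, 7, 16), (c, s, 16, u, 1, 1), (c, s, 16, u, 1, 22), (c, s, 16, u, 1, 34), (c, s, 16, u, 1, 8), (c, s, 16, u, 11, 1), (c, s, 16, u, 11, 22), (c, s, 16, u, 11, 34), (c, s, 16, u, 11, 8), (c, s, 16, u, 16, 1), (c, s, 16, u, 16, 22), (c, s, 16, u, 16, 34), (c, s, 16, u, 16, 8), (c, s, 16, u, 35, 1), (c, s, 16, u, 35, 22), (c, s, 16, u, 35, 34), (c, s, 16, u, 35, 8), (c, s, 16, u, 36, 1), (c, s, 16, u, 36, 22), (c, s, 16, u, 36, 34), (c, s, 16, u, 36, 8), (c, s, 16, u, 7, 1), (c, s, 16, u, 7, 22), (c, s, 16, u, 7, 34), (c, s, 16, u, 7, 8), (d, p, 24, u, 1, 15), (d, p, 24, u, 11, 15), (d, p, 24, u, 16, 15), (d, p, 24, u, 35, 15), (d, p, 24, u, 36, 15), (d, p, 24, u, 7, 15)}
π[C, D, F]: project onto (C, D, F) (18 duplicate(s) eliminated) → {(1, 16, s), (1, 24, p), (1, 7, d), (11, 16, s), (11, 24, p), (11, 7, d), (16, 16, s), (16, 24, p), (16, 7, d), (35, 16, s), (35, 24, p), (35, 7, d), (36, 16, s), (36, 24, p), (36, 7, d), (7, 16, s), (7, 24, p), (7, 7, d)}
Apply σ_{D = 7}; surviving tuples: {(1, 7, d), (11, 7, d), (16, 7, d), (35, 7, d), (36, 7, d), (7, 7, d)}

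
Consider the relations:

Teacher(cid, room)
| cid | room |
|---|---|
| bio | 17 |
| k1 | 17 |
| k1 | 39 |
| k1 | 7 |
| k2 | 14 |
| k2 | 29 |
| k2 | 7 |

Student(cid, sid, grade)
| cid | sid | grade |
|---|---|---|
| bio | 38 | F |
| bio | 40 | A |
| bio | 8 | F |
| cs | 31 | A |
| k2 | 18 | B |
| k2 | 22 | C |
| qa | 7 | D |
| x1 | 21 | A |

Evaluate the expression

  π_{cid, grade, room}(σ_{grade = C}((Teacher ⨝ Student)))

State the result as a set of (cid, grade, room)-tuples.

Joining Teacher and Student on cid yields {(bio, 17, 38, F), (bio, 17, 40, A), (bio, 17, 8, F), (k2, 14, 18, B), (k2, 14, 22, C), (k2, 29, 18, B), (k2, 29, 22, C), (k2, 7, 18, B), (k2, 7, 22, C)}.
Apply σ_{grade = C}; surviving tuples: {(k2, 14, 22, C), (k2, 29, 22, C), (k2, 7, 22, C)}
Keep only column(s) cid, grade, room: {(k2, C, 14), (k2, C, 29), (k2, C, 7)}

{(k2, C, 14), (k2, C, 29), (k2, C, 7)}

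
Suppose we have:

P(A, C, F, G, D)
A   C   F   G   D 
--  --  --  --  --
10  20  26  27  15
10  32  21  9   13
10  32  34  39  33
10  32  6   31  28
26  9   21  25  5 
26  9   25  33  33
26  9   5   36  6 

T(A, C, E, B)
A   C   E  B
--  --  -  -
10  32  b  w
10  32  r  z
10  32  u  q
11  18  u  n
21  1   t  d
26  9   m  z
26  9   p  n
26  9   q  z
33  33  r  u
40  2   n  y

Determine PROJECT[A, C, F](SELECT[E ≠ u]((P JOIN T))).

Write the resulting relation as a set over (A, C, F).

{(10, 32, 21), (10, 32, 34), (10, 32, 6), (26, 9, 21), (26, 9, 25), (26, 9, 5)}

Joining P and T on A, C yields {(10, 32, 21, 9, 13, b, w), (10, 32, 21, 9, 13, r, z), (10, 32, 21, 9, 13, u, q), (10, 32, 34, 39, 33, b, w), (10, 32, 34, 39, 33, r, z), (10, 32, 34, 39, 33, u, q), (10, 32, 6, 31, 28, b, w), (10, 32, 6, 31, 28, r, z), (10, 32, 6, 31, 28, u, q), (26, 9, 21, 25, 5, m, z), (26, 9, 21, 25, 5, p, n), (26, 9, 21, 25, 5, q, z), (26, 9, 25, 33, 33, m, z), (26, 9, 25, 33, 33, p, n), (26, 9, 25, 33, 33, q, z), (26, 9, 5, 36, 6, m, z), (26, 9, 5, 36, 6, p, n), (26, 9, 5, 36, 6, q, z)}.
Filtering on E ≠ u leaves {(10, 32, 21, 9, 13, b, w), (10, 32, 21, 9, 13, r, z), (10, 32, 34, 39, 33, b, w), (10, 32, 34, 39, 33, r, z), (10, 32, 6, 31, 28, b, w), (10, 32, 6, 31, 28, r, z), (26, 9, 21, 25, 5, m, z), (26, 9, 21, 25, 5, p, n), (26, 9, 21, 25, 5, q, z), (26, 9, 25, 33, 33, m, z), (26, 9, 25, 33, 33, p, n), (26, 9, 25, 33, 33, q, z), (26, 9, 5, 36, 6, m, z), (26, 9, 5, 36, 6, p, n), (26, 9, 5, 36, 6, q, z)}.
Keep only column(s) A, C, F (9 duplicate(s) eliminated): {(10, 32, 21), (10, 32, 34), (10, 32, 6), (26, 9, 21), (26, 9, 25), (26, 9, 5)}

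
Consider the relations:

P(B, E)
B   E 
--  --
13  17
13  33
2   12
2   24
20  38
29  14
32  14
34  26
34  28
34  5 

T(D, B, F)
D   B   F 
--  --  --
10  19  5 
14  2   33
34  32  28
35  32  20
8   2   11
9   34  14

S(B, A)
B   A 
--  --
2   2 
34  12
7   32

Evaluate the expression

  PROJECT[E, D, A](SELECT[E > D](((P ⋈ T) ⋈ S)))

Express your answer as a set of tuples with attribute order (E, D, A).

{(12, 8, 2), (24, 14, 2), (24, 8, 2), (26, 9, 12), (28, 9, 12)}

Joining P and T on B yields {(2, 12, 14, 33), (2, 12, 8, 11), (2, 24, 14, 33), (2, 24, 8, 11), (32, 14, 34, 28), (32, 14, 35, 20), (34, 26, 9, 14), (34, 28, 9, 14), (34, 5, 9, 14)}.
Joining (P ⋈ T) and S on B yields {(2, 12, 14, 33, 2), (2, 12, 8, 11, 2), (2, 24, 14, 33, 2), (2, 24, 8, 11, 2), (34, 26, 9, 14, 12), (34, 28, 9, 14, 12), (34, 5, 9, 14, 12)}.
Filtering on E > D leaves {(2, 12, 8, 11, 2), (2, 24, 14, 33, 2), (2, 24, 8, 11, 2), (34, 26, 9, 14, 12), (34, 28, 9, 14, 12)}.
Keep only column(s) E, D, A: {(12, 8, 2), (24, 14, 2), (24, 8, 2), (26, 9, 12), (28, 9, 12)}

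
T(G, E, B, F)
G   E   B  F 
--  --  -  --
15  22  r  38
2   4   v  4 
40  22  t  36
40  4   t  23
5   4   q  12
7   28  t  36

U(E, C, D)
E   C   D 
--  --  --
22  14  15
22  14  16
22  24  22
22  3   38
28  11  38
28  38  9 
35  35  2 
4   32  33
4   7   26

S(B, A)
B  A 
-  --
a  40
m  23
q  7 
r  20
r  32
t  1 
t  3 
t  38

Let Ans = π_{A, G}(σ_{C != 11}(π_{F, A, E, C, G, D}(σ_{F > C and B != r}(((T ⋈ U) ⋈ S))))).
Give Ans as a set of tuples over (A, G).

{(1, 40), (3, 40), (38, 40), (7, 5)}

T ⋈ U (natural join on E): {(15, 22, r, 38, 14, 15), (15, 22, r, 38, 14, 16), (15, 22, r, 38, 24, 22), (15, 22, r, 38, 3, 38), (2, 4, v, 4, 32, 33), (2, 4, v, 4, 7, 26), (40, 22, t, 36, 14, 15), (40, 22, t, 36, 14, 16), (40, 22, t, 36, 24, 22), (40, 22, t, 36, 3, 38), (40, 4, t, 23, 32, 33), (40, 4, t, 23, 7, 26), (5, 4, q, 12, 32, 33), (5, 4, q, 12, 7, 26), (7, 28, t, 36, 11, 38), (7, 28, t, 36, 38, 9)}
(T ⋈ U) ⋈ S (natural join on B): {(15, 22, r, 38, 14, 15, 20), (15, 22, r, 38, 14, 15, 32), (15, 22, r, 38, 14, 16, 20), (15, 22, r, 38, 14, 16, 32), (15, 22, r, 38, 24, 22, 20), (15, 22, r, 38, 24, 22, 32), (15, 22, r, 38, 3, 38, 20), (15, 22, r, 38, 3, 38, 32), (40, 22, t, 36, 14, 15, 1), (40, 22, t, 36, 14, 15, 3), (40, 22, t, 36, 14, 15, 38), (40, 22, t, 36, 14, 16, 1), (40, 22, t, 36, 14, 16, 3), (40, 22, t, 36, 14, 16, 38), (40, 22, t, 36, 24, 22, 1), (40, 22, t, 36, 24, 22, 3), (40, 22, t, 36, 24, 22, 38), (40, 22, t, 36, 3, 38, 1), (40, 22, t, 36, 3, 38, 3), (40, 22, t, 36, 3, 38, 38), (40, 4, t, 23, 32, 33, 1), (40, 4, t, 23, 32, 33, 3), (40, 4, t, 23, 32, 33, 38), (40, 4, t, 23, 7, 26, 1), (40, 4, t, 23, 7, 26, 3), (40, 4, t, 23, 7, 26, 38), (5, 4, q, 12, 32, 33, 7), (5, 4, q, 12, 7, 26, 7), (7, 28, t, 36, 11, 38, 1), (7, 28, t, 36, 11, 38, 3), (7, 28, t, 36, 11, 38, 38), (7, 28, t, 36, 38, 9, 1), (7, 28, t, 36, 38, 9, 3), (7, 28, t, 36, 38, 9, 38)}
Selection F > C and B != r: {(40, 22, t, 36, 14, 15, 1), (40, 22, t, 36, 14, 15, 3), (40, 22, t, 36, 14, 15, 38), (40, 22, t, 36, 14, 16, 1), (40, 22, t, 36, 14, 16, 3), (40, 22, t, 36, 14, 16, 38), (40, 22, t, 36, 24, 22, 1), (40, 22, t, 36, 24, 22, 3), (40, 22, t, 36, 24, 22, 38), (40, 22, t, 36, 3, 38, 1), (40, 22, t, 36, 3, 38, 3), (40, 22, t, 36, 3, 38, 38), (40, 4, t, 23, 7, 26, 1), (40, 4, t, 23, 7, 26, 3), (40, 4, t, 23, 7, 26, 38), (5, 4, q, 12, 7, 26, 7), (7, 28, t, 36, 11, 38, 1), (7, 28, t, 36, 11, 38, 3), (7, 28, t, 36, 11, 38, 38)}
π[F, A, E, C, G, D]: project onto (F, A, E, C, G, D) → {(12, 7, 4, 7, 5, 26), (23, 1, 4, 7, 40, 26), (23, 3, 4, 7, 40, 26), (23, 38, 4, 7, 40, 26), (36, 1, 22, 14, 40, 15), (36, 1, 22, 14, 40, 16), (36, 1, 22, 24, 40, 22), (36, 1, 22, 3, 40, 38), (36, 1, 28, 11, 7, 38), (36, 3, 22, 14, 40, 15), (36, 3, 22, 14, 40, 16), (36, 3, 22, 24, 40, 22), (36, 3, 22, 3, 40, 38), (36, 3, 28, 11, 7, 38), (36, 38, 22, 14, 40, 15), (36, 38, 22, 14, 40, 16), (36, 38, 22, 24, 40, 22), (36, 38, 22, 3, 40, 38), (36, 38, 28, 11, 7, 38)}
Selection C != 11: {(12, 7, 4, 7, 5, 26), (23, 1, 4, 7, 40, 26), (23, 3, 4, 7, 40, 26), (23, 38, 4, 7, 40, 26), (36, 1, 22, 14, 40, 15), (36, 1, 22, 14, 40, 16), (36, 1, 22, 24, 40, 22), (36, 1, 22, 3, 40, 38), (36, 3, 22, 14, 40, 15), (36, 3, 22, 14, 40, 16), (36, 3, 22, 24, 40, 22), (36, 3, 22, 3, 40, 38), (36, 38, 22, 14, 40, 15), (36, 38, 22, 14, 40, 16), (36, 38, 22, 24, 40, 22), (36, 38, 22, 3, 40, 38)}
π[A, G]: project onto (A, G) (12 duplicate(s) eliminated) → {(1, 40), (3, 40), (38, 40), (7, 5)}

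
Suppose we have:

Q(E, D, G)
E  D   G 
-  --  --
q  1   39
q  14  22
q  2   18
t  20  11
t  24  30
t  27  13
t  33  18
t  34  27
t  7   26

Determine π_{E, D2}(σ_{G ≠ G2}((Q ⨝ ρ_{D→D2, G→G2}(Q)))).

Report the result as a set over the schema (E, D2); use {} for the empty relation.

{(q, 1), (q, 14), (q, 2), (t, 20), (t, 24), (t, 27), (t, 33), (t, 34), (t, 7)}

ρ[D→D2, G→G2]: schema becomes (E, D2, G2); tuples unchanged.
Q ⋈ ρ_{D→D2, G→G2}(Q) (natural join on E): {(q, 1, 39, 1, 39), (q, 1, 39, 14, 22), (q, 1, 39, 2, 18), (q, 14, 22, 1, 39), (q, 14, 22, 14, 22), (q, 14, 22, 2, 18), (q, 2, 18, 1, 39), (q, 2, 18, 14, 22), (q, 2, 18, 2, 18), (t, 20, 11, 20, 11), (t, 20, 11, 24, 30), (t, 20, 11, 27, 13), (t, 20, 11, 33, 18), (t, 20, 11, 34, 27), (t, 20, 11, 7, 26), (t, 24, 30, 20, 11), (t, 24, 30, 24, 30), (t, 24, 30, 27, 13), (t, 24, 30, 33, 18), (t, 24, 30, 34, 27), (t, 24, 30, 7, 26), (t, 27, 13, 20, 11), (t, 27, 13, 24, 30), (t, 27, 13, 27, 13), (t, 27, 13, 33, 18), (t, 27, 13, 34, 27), (t, 27, 13, 7, 26), (t, 33, 18, 20, 11), (t, 33, 18, 24, 30), (t, 33, 18, 27, 13), (t, 33, 18, 33, 18), (t, 33, 18, 34, 27), (t, 33, 18, 7, 26), (t, 34, 27, 20, 11), (t, 34, 27, 24, 30), (t, 34, 27, 27, 13), (t, 34, 27, 33, 18), (t, 34, 27, 34, 27), (t, 34, 27, 7, 26), (t, 7, 26, 20, 11), (t, 7, 26, 24, 30), (t, 7, 26, 27, 13), (t, 7, 26, 33, 18), (t, 7, 26, 34, 27), (t, 7, 26, 7, 26)}
Filtering on G ≠ G2 leaves {(q, 1, 39, 14, 22), (q, 1, 39, 2, 18), (q, 14, 22, 1, 39), (q, 14, 22, 2, 18), (q, 2, 18, 1, 39), (q, 2, 18, 14, 22), (t, 20, 11, 24, 30), (t, 20, 11, 27, 13), (t, 20, 11, 33, 18), (t, 20, 11, 34, 27), (t, 20, 11, 7, 26), (t, 24, 30, 20, 11), (t, 24, 30, 27, 13), (t, 24, 30, 33, 18), (t, 24, 30, 34, 27), (t, 24, 30, 7, 26), (t, 27, 13, 20, 11), (t, 27, 13, 24, 30), (t, 27, 13, 33, 18), (t, 27, 13, 34, 27), (t, 27, 13, 7, 26), (t, 33, 18, 20, 11), (t, 33, 18, 24, 30), (t, 33, 18, 27, 13), (t, 33, 18, 34, 27), (t, 33, 18, 7, 26), (t, 34, 27, 20, 11), (t, 34, 27, 24, 30), (t, 34, 27, 27, 13), (t, 34, 27, 33, 18), (t, 34, 27, 7, 26), (t, 7, 26, 20, 11), (t, 7, 26, 24, 30), (t, 7, 26, 27, 13), (t, 7, 26, 33, 18), (t, 7, 26, 34, 27)}.
Projecting to E, D2 (27 duplicate(s) eliminated): {(q, 1), (q, 14), (q, 2), (t, 20), (t, 24), (t, 27), (t, 33), (t, 34), (t, 7)}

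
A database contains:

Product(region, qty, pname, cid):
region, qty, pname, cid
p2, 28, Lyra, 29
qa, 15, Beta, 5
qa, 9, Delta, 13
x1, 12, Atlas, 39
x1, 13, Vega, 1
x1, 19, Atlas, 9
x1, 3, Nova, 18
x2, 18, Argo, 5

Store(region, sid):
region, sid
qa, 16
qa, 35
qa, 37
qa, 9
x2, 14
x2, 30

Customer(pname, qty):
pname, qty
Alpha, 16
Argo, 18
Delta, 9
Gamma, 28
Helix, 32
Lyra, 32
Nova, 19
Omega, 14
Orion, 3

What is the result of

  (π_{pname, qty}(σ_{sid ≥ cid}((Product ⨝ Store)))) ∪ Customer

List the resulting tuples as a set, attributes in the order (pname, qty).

{(Alpha, 16), (Argo, 18), (Beta, 15), (Delta, 9), (Gamma, 28), (Helix, 32), (Lyra, 32), (Nova, 19), (Omega, 14), (Orion, 3)}

Joining Product and Store on region yields {(qa, 15, Beta, 5, 16), (qa, 15, Beta, 5, 35), (qa, 15, Beta, 5, 37), (qa, 15, Beta, 5, 9), (qa, 9, Delta, 13, 16), (qa, 9, Delta, 13, 35), (qa, 9, Delta, 13, 37), (qa, 9, Delta, 13, 9), (x2, 18, Argo, 5, 14), (x2, 18, Argo, 5, 30)}.
Apply σ_{sid ≥ cid}; surviving tuples: {(qa, 15, Beta, 5, 16), (qa, 15, Beta, 5, 35), (qa, 15, Beta, 5, 37), (qa, 15, Beta, 5, 9), (qa, 9, Delta, 13, 16), (qa, 9, Delta, 13, 35), (qa, 9, Delta, 13, 37), (x2, 18, Argo, 5, 14), (x2, 18, Argo, 5, 30)}
π_{pname, qty} gives {(Argo, 18), (Beta, 15), (Delta, 9)} (6 duplicate(s) eliminated).
Union: {(Argo, 18), (Beta, 15), (Delta, 9)} with {(Alpha, 16), (Argo, 18), (Delta, 9), (Gamma, 28), (Helix, 32), (Lyra, 32), (Nova, 19), (Omega, 14), (Orion, 3)} → {(Alpha, 16), (Argo, 18), (Beta, 15), (Delta, 9), (Gamma, 28), (Helix, 32), (Lyra, 32), (Nova, 19), (Omega, 14), (Orion, 3)}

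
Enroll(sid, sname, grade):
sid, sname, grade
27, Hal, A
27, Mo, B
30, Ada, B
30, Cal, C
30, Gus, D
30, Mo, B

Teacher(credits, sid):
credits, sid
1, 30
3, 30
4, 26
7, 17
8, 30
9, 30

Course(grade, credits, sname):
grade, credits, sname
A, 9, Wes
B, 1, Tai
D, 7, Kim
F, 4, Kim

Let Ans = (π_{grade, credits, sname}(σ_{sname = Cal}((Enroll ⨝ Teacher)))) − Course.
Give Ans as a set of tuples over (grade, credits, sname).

Natural join on sid: {(30, Ada, B, 1), (30, Ada, B, 3), (30, Ada, B, 8), (30, Ada, B, 9), (30, Cal, C, 1), (30, Cal, C, 3), (30, Cal, C, 8), (30, Cal, C, 9), (30, Gus, D, 1), (30, Gus, D, 3), (30, Gus, D, 8), (30, Gus, D, 9), (30, Mo, B, 1), (30, Mo, B, 3), (30, Mo, B, 8), (30, Mo, B, 9)}
Filtering on sname = Cal leaves {(30, Cal, C, 1), (30, Cal, C, 3), (30, Cal, C, 8), (30, Cal, C, 9)}.
Keep only column(s) grade, credits, sname: {(C, 1, Cal), (C, 3, Cal), (C, 8, Cal), (C, 9, Cal)}
Set difference of the two operands is {(C, 1, Cal), (C, 3, Cal), (C, 8, Cal), (C, 9, Cal)}.

{(C, 1, Cal), (C, 3, Cal), (C, 8, Cal), (C, 9, Cal)}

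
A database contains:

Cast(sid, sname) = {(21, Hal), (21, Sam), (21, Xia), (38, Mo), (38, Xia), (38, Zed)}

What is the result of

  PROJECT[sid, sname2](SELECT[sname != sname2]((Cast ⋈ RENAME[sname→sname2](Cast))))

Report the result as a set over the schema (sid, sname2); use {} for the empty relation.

{(21, Hal), (21, Sam), (21, Xia), (38, Mo), (38, Xia), (38, Zed)}

ρ[sname→sname2]: schema becomes (sid, sname2); tuples unchanged.
Natural join on sid: {(21, Hal, Hal), (21, Hal, Sam), (21, Hal, Xia), (21, Sam, Hal), (21, Sam, Sam), (21, Sam, Xia), (21, Xia, Hal), (21, Xia, Sam), (21, Xia, Xia), (38, Mo, Mo), (38, Mo, Xia), (38, Mo, Zed), (38, Xia, Mo), (38, Xia, Xia), (38, Xia, Zed), (38, Zed, Mo), (38, Zed, Xia), (38, Zed, Zed)}
σ[sname != sname2]: keep tuples satisfying sname != sname2 → {(21, Hal, Sam), (21, Hal, Xia), (21, Sam, Hal), (21, Sam, Xia), (21, Xia, Hal), (21, Xia, Sam), (38, Mo, Xia), (38, Mo, Zed), (38, Xia, Mo), (38, Xia, Zed), (38, Zed, Mo), (38, Zed, Xia)}
Projecting to sid, sname2 (6 duplicate(s) eliminated): {(21, Hal), (21, Sam), (21, Xia), (38, Mo), (38, Xia), (38, Zed)}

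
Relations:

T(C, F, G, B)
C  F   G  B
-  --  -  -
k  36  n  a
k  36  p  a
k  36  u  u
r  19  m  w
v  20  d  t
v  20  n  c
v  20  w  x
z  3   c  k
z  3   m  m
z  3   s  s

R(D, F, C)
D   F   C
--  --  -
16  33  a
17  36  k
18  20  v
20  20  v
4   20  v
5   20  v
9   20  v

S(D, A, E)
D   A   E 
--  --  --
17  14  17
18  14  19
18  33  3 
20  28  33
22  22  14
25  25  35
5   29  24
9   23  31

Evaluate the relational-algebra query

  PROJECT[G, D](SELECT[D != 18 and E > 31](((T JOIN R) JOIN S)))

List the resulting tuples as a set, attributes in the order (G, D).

T ⋈ R (natural join on C, F): {(k, 36, n, a, 17), (k, 36, p, a, 17), (k, 36, u, u, 17), (v, 20, d, t, 18), (v, 20, d, t, 20), (v, 20, d, t, 4), (v, 20, d, t, 5), (v, 20, d, t, 9), (v, 20, n, c, 18), (v, 20, n, c, 20), (v, 20, n, c, 4), (v, 20, n, c, 5), (v, 20, n, c, 9), (v, 20, w, x, 18), (v, 20, w, x, 20), (v, 20, w, x, 4), (v, 20, w, x, 5), (v, 20, w, x, 9)}
(T JOIN R) ⋈ S (natural join on D): {(k, 36, n, a, 17, 14, 17), (k, 36, p, a, 17, 14, 17), (k, 36, u, u, 17, 14, 17), (v, 20, d, t, 18, 14, 19), (v, 20, d, t, 18, 33, 3), (v, 20, d, t, 20, 28, 33), (v, 20, d, t, 5, 29, 24), (v, 20, d, t, 9, 23, 31), (v, 20, n, c, 18, 14, 19), (v, 20, n, c, 18, 33, 3), (v, 20, n, c, 20, 28, 33), (v, 20, n, c, 5, 29, 24), (v, 20, n, c, 9, 23, 31), (v, 20, w, x, 18, 14, 19), (v, 20, w, x, 18, 33, 3), (v, 20, w, x, 20, 28, 33), (v, 20, w, x, 5, 29, 24), (v, 20, w, x, 9, 23, 31)}
σ[D != 18 and E > 31]: keep tuples satisfying D != 18 and E > 31 → {(v, 20, d, t, 20, 28, 33), (v, 20, n, c, 20, 28, 33), (v, 20, w, x, 20, 28, 33)}
π_{G, D} gives {(d, 20), (n, 20), (w, 20)}.

{(d, 20), (n, 20), (w, 20)}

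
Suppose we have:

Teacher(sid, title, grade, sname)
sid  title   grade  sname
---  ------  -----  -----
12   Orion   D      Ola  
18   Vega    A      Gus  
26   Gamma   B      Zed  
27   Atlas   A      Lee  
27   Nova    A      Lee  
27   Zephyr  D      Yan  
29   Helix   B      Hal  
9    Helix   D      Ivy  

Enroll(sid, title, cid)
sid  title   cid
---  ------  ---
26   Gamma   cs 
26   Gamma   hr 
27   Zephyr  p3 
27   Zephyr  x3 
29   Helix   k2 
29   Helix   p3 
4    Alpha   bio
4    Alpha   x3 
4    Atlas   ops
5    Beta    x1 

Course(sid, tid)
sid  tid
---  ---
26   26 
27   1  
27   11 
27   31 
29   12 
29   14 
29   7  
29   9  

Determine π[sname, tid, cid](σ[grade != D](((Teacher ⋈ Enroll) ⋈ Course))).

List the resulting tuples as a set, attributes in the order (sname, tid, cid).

Natural join on sid, title: {(26, Gamma, B, Zed, cs), (26, Gamma, B, Zed, hr), (27, Zephyr, D, Yan, p3), (27, Zephyr, D, Yan, x3), (29, Helix, B, Hal, k2), (29, Helix, B, Hal, p3)}
Natural join on sid: {(26, Gamma, B, Zed, cs, 26), (26, Gamma, B, Zed, hr, 26), (27, Zephyr, D, Yan, p3, 1), (27, Zephyr, D, Yan, p3, 11), (27, Zephyr, D, Yan, p3, 31), (27, Zephyr, D, Yan, x3, 1), (27, Zephyr, D, Yan, x3, 11), (27, Zephyr, D, Yan, x3, 31), (29, Helix, B, Hal, k2, 12), (29, Helix, B, Hal, k2, 14), (29, Helix, B, Hal, k2, 7), (29, Helix, B, Hal, k2, 9), (29, Helix, B, Hal, p3, 12), (29, Helix, B, Hal, p3, 14), (29, Helix, B, Hal, p3, 7), (29, Helix, B, Hal, p3, 9)}
Filtering on grade != D leaves {(26, Gamma, B, Zed, cs, 26), (26, Gamma, B, Zed, hr, 26), (29, Helix, B, Hal, k2, 12), (29, Helix, B, Hal, k2, 14), (29, Helix, B, Hal, k2, 7), (29, Helix, B, Hal, k2, 9), (29, Helix, B, Hal, p3, 12), (29, Helix, B, Hal, p3, 14), (29, Helix, B, Hal, p3, 7), (29, Helix, B, Hal, p3, 9)}.
π_{sname, tid, cid} gives {(Hal, 12, k2), (Hal, 12, p3), (Hal, 14, k2), (Hal, 14, p3), (Hal, 7, k2), (Hal, 7, p3), (Hal, 9, k2), (Hal, 9, p3), (Zed, 26, cs), (Zed, 26, hr)}.

{(Hal, 12, k2), (Hal, 12, p3), (Hal, 14, k2), (Hal, 14, p3), (Hal, 7, k2), (Hal, 7, p3), (Hal, 9, k2), (Hal, 9, p3), (Zed, 26, cs), (Zed, 26, hr)}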